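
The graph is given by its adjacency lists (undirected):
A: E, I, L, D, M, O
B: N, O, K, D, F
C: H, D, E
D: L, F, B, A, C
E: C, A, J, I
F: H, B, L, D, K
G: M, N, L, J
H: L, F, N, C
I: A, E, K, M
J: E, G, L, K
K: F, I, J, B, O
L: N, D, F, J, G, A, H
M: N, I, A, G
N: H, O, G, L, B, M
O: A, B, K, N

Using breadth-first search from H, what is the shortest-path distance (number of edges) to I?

Level 0: H
Level 1: C, F, L, N
Level 2: A, B, D, E, G, J, K, M, O
Level 3: I
I first appears at level 3.

3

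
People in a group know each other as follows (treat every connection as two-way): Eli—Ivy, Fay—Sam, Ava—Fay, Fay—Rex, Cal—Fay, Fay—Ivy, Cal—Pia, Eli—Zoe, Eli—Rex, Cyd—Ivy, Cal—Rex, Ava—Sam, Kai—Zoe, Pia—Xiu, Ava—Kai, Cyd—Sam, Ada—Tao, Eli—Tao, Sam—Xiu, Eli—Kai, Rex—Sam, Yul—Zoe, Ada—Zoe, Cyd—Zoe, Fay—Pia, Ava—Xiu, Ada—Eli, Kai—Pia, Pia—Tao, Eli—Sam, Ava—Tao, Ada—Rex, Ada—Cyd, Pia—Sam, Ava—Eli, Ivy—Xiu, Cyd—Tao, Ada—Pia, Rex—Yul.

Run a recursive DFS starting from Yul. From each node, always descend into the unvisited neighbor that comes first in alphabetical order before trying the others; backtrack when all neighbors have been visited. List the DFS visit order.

Visit Yul
Yul → Rex
Rex → Ada
Ada → Cyd
Cyd → Ivy
Ivy → Eli
Eli → Ava
Ava → Fay
Fay → Cal
Cal → Pia
Pia → Kai
Kai → Zoe
Pia → Sam
Sam → Xiu
Pia → Tao

Yul, Rex, Ada, Cyd, Ivy, Eli, Ava, Fay, Cal, Pia, Kai, Zoe, Sam, Xiu, Tao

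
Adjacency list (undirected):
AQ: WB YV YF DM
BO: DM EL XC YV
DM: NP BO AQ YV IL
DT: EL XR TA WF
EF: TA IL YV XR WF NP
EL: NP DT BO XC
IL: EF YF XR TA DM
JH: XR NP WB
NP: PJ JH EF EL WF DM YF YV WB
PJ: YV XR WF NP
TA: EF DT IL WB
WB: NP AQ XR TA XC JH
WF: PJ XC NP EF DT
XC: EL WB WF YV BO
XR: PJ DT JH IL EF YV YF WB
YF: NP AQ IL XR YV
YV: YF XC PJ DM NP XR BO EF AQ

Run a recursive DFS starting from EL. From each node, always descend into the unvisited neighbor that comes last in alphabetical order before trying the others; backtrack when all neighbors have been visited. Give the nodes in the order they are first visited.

Visit EL
EL → XC
XC → YV
YV → YF
YF → XR
XR → WB
WB → TA
TA → IL
IL → EF
EF → WF
WF → PJ
PJ → NP
NP → JH
NP → DM
DM → BO
DM → AQ
WF → DT

EL → XC → YV → YF → XR → WB → TA → IL → EF → WF → PJ → NP → JH → DM → BO → AQ → DT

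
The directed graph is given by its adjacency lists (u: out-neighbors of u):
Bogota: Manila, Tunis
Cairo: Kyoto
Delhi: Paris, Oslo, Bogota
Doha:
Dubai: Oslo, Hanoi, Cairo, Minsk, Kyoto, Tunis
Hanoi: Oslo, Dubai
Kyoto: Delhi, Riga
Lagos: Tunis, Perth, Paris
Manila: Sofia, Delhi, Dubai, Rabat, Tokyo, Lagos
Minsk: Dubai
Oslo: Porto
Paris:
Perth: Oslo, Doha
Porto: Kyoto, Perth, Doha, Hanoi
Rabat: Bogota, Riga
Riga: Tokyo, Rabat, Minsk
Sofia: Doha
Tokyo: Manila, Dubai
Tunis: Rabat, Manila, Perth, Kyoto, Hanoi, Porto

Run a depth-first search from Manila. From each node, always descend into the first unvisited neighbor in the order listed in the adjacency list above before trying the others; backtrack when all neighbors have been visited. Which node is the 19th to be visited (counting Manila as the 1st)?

Visit Manila
Manila → Sofia
Sofia → Doha
Manila → Delhi
Delhi → Paris
Delhi → Oslo
Oslo → Porto
Porto → Kyoto
Kyoto → Riga
Riga → Tokyo
Tokyo → Dubai
Dubai → Hanoi
Dubai → Cairo
Dubai → Minsk
Dubai → Tunis
Tunis → Rabat
Rabat → Bogota
Tunis → Perth
Manila → Lagos

Visit order: Manila, Sofia, Doha, Delhi, Paris, Oslo, Porto, Kyoto, Riga, Tokyo, Dubai, Hanoi, Cairo, Minsk, Tunis, Rabat, Bogota, Perth, Lagos

Lagos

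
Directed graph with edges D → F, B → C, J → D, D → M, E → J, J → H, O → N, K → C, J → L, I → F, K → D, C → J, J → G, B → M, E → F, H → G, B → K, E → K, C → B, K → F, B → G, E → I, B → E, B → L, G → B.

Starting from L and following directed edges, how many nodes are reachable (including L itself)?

BFS from L visits: L
Reachable nodes: 1 of 14 total.

1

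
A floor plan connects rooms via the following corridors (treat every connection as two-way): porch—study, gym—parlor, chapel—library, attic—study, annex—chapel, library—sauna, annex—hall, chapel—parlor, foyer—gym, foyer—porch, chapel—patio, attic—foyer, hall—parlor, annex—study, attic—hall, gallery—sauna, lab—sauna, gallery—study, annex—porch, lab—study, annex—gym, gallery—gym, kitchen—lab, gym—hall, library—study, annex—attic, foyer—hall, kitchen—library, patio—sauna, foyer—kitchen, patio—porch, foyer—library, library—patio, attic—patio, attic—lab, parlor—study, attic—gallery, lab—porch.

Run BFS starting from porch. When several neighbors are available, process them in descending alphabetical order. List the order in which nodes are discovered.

Visit porch; enqueue study, patio, lab, foyer, annex → queue [study, patio, lab, foyer, annex]
Visit study; enqueue parlor, library, gallery, attic → queue [patio, lab, foyer, annex, parlor, library, gallery, attic]
Visit patio; enqueue sauna, chapel → queue [lab, foyer, annex, parlor, library, gallery, attic, sauna, chapel]
Visit lab; enqueue kitchen → queue [foyer, annex, parlor, library, gallery, attic, sauna, chapel, kitchen]
Visit foyer; enqueue hall, gym → queue [annex, parlor, library, gallery, attic, sauna, chapel, kitchen, hall, gym]
Visit annex → queue [parlor, library, gallery, attic, sauna, chapel, kitchen, hall, gym]
Visit parlor → queue [library, gallery, attic, sauna, chapel, kitchen, hall, gym]
Visit library → queue [gallery, attic, sauna, chapel, kitchen, hall, gym]
Visit gallery → queue [attic, sauna, chapel, kitchen, hall, gym]
Visit attic → queue [sauna, chapel, kitchen, hall, gym]
Visit sauna → queue [chapel, kitchen, hall, gym]
Visit chapel → queue [kitchen, hall, gym]
Visit kitchen → queue [hall, gym]
Visit hall → queue [gym]
Visit gym → queue []

porch, study, patio, lab, foyer, annex, parlor, library, gallery, attic, sauna, chapel, kitchen, hall, gym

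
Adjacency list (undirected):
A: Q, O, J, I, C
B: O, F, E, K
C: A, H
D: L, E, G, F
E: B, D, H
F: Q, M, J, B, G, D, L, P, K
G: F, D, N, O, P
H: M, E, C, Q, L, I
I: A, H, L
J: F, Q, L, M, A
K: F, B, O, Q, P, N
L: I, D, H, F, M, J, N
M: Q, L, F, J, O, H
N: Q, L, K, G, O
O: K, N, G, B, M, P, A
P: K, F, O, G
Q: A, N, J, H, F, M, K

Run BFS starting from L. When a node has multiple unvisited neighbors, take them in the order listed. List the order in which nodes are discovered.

L, I, D, H, F, M, J, N, A, E, G, C, Q, B, P, K, O

Visit L; enqueue I, D, H, F, M, J, N → queue [I, D, H, F, M, J, N]
Visit I; enqueue A → queue [D, H, F, M, J, N, A]
Visit D; enqueue E, G → queue [H, F, M, J, N, A, E, G]
Visit H; enqueue C, Q → queue [F, M, J, N, A, E, G, C, Q]
Visit F; enqueue B, P, K → queue [M, J, N, A, E, G, C, Q, B, P, K]
Visit M; enqueue O → queue [J, N, A, E, G, C, Q, B, P, K, O]
Visit J → queue [N, A, E, G, C, Q, B, P, K, O]
Visit N → queue [A, E, G, C, Q, B, P, K, O]
Visit A → queue [E, G, C, Q, B, P, K, O]
Visit E → queue [G, C, Q, B, P, K, O]
Visit G → queue [C, Q, B, P, K, O]
Visit C → queue [Q, B, P, K, O]
Visit Q → queue [B, P, K, O]
Visit B → queue [P, K, O]
Visit P → queue [K, O]
Visit K → queue [O]
Visit O → queue []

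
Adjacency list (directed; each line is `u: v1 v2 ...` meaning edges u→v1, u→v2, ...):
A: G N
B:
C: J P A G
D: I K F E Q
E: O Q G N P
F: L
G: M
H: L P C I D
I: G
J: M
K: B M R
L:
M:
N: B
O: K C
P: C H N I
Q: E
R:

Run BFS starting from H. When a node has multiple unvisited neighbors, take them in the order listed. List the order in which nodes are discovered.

H, L, P, C, I, D, N, J, A, G, K, F, E, Q, B, M, R, O

Visit H; enqueue L, P, C, I, D → queue [L, P, C, I, D]
Visit L → queue [P, C, I, D]
Visit P; enqueue N → queue [C, I, D, N]
Visit C; enqueue J, A, G → queue [I, D, N, J, A, G]
Visit I → queue [D, N, J, A, G]
Visit D; enqueue K, F, E, Q → queue [N, J, A, G, K, F, E, Q]
Visit N; enqueue B → queue [J, A, G, K, F, E, Q, B]
Visit J; enqueue M → queue [A, G, K, F, E, Q, B, M]
Visit A → queue [G, K, F, E, Q, B, M]
Visit G → queue [K, F, E, Q, B, M]
Visit K; enqueue R → queue [F, E, Q, B, M, R]
Visit F → queue [E, Q, B, M, R]
Visit E; enqueue O → queue [Q, B, M, R, O]
Visit Q → queue [B, M, R, O]
Visit B → queue [M, R, O]
Visit M → queue [R, O]
Visit R → queue [O]
Visit O → queue []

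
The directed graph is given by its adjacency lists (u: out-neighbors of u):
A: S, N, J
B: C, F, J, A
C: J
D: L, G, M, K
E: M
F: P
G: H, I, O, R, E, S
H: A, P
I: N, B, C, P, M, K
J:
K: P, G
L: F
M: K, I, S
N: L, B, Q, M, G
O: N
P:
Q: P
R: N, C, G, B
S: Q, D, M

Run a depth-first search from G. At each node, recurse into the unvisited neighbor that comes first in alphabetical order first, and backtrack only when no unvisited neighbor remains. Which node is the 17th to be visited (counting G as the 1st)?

Visit G
G → E
E → M
M → I
I → B
B → A
A → J
A → N
N → L
L → F
F → P
N → Q
A → S
S → D
D → K
B → C
G → H
G → O
G → R

Visit order: G, E, M, I, B, A, J, N, L, F, P, Q, S, D, K, C, H, O, R

H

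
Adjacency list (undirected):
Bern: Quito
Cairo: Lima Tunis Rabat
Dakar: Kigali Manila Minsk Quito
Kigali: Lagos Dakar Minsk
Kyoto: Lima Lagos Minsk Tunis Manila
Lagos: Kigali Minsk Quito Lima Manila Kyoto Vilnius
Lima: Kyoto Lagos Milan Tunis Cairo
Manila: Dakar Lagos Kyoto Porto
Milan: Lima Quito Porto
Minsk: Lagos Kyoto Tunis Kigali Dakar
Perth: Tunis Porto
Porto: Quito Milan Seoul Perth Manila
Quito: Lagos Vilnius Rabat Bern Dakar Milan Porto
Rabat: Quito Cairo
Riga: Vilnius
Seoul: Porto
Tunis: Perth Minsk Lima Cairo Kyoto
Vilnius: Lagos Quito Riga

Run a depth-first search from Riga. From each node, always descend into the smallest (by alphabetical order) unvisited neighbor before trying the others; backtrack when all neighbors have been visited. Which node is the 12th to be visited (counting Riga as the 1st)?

Visit Riga
Riga → Vilnius
Vilnius → Lagos
Lagos → Kigali
Kigali → Dakar
Dakar → Manila
Manila → Kyoto
Kyoto → Lima
Lima → Cairo
Cairo → Rabat
Rabat → Quito
Quito → Bern
Quito → Milan
Milan → Porto
Porto → Perth
Perth → Tunis
Tunis → Minsk
Porto → Seoul

Visit order: Riga, Vilnius, Lagos, Kigali, Dakar, Manila, Kyoto, Lima, Cairo, Rabat, Quito, Bern, Milan, Porto, Perth, Tunis, Minsk, Seoul

Bern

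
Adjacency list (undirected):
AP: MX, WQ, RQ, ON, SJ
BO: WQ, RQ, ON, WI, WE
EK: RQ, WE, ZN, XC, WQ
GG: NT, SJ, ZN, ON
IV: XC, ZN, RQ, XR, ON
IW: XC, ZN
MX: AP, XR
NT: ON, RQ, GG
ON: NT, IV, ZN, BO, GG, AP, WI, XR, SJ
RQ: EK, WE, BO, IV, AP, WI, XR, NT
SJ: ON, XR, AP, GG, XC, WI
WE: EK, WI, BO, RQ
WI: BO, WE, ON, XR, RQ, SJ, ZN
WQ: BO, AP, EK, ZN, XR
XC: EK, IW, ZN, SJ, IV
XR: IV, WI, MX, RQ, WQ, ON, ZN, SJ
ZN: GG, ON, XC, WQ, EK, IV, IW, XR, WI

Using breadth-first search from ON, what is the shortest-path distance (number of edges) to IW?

Level 0: ON
Level 1: AP, BO, GG, IV, NT, SJ, WI, XR, ZN
Level 2: EK, IW, MX, RQ, WE, WQ, XC
IW first appears at level 2.

2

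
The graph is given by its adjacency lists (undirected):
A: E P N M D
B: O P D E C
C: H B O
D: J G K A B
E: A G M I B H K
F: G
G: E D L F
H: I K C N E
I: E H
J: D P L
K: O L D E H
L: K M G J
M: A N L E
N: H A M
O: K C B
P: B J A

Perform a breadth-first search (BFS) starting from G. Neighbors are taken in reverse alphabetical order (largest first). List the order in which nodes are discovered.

Visit G; enqueue L, F, E, D → queue [L, F, E, D]
Visit L; enqueue M, K, J → queue [F, E, D, M, K, J]
Visit F → queue [E, D, M, K, J]
Visit E; enqueue I, H, B, A → queue [D, M, K, J, I, H, B, A]
Visit D → queue [M, K, J, I, H, B, A]
Visit M; enqueue N → queue [K, J, I, H, B, A, N]
Visit K; enqueue O → queue [J, I, H, B, A, N, O]
Visit J; enqueue P → queue [I, H, B, A, N, O, P]
Visit I → queue [H, B, A, N, O, P]
Visit H; enqueue C → queue [B, A, N, O, P, C]
Visit B → queue [A, N, O, P, C]
Visit A → queue [N, O, P, C]
Visit N → queue [O, P, C]
Visit O → queue [P, C]
Visit P → queue [C]
Visit C → queue []

G → L → F → E → D → M → K → J → I → H → B → A → N → O → P → C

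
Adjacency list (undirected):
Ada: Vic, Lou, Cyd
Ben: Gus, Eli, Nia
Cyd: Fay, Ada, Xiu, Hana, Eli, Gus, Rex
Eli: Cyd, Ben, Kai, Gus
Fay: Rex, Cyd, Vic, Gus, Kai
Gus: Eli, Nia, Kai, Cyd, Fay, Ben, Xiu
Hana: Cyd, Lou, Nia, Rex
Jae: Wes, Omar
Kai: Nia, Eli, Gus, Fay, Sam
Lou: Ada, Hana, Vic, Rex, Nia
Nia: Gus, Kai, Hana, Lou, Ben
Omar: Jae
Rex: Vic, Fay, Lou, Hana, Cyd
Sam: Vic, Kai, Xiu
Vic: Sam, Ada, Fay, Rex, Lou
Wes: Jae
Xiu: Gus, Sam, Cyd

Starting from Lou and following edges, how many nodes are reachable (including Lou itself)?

14

BFS from Lou visits: Lou, Vic, Rex, Nia, Hana, Ada, Sam, Fay, Cyd, Kai, Gus, Ben, Xiu, Eli
Reachable nodes: 14 of 17 total.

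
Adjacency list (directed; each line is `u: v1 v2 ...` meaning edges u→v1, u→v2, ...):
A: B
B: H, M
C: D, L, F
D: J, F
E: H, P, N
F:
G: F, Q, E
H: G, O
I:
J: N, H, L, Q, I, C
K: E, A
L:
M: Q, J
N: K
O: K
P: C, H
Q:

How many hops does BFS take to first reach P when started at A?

Level 0: A
Level 1: B
Level 2: H, M
Level 3: G, J, O, Q
Level 4: C, E, F, I, K, L, N
Level 5: D, P
P first appears at level 5.

5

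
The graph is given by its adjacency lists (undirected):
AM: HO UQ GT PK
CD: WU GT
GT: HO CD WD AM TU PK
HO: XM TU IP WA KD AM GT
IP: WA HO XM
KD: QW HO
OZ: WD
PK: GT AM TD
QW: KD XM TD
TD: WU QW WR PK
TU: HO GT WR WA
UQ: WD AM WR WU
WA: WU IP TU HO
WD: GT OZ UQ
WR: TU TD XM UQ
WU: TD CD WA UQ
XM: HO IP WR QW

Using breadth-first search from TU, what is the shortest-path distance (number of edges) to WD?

2

Level 0: TU
Level 1: GT, HO, WA, WR
Level 2: AM, CD, IP, KD, PK, TD, UQ, WD, WU, XM
Level 3: OZ, QW
WD first appears at level 2.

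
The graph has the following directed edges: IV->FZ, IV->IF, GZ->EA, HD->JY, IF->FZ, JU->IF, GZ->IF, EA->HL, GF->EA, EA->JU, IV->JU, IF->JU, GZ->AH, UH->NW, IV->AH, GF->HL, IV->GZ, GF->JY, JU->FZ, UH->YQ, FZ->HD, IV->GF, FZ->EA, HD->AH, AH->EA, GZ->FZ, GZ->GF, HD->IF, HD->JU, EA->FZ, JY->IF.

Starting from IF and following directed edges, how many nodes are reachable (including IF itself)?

8

BFS from IF visits: IF, FZ, JU, EA, HD, HL, AH, JY
Reachable nodes: 8 of 14 total.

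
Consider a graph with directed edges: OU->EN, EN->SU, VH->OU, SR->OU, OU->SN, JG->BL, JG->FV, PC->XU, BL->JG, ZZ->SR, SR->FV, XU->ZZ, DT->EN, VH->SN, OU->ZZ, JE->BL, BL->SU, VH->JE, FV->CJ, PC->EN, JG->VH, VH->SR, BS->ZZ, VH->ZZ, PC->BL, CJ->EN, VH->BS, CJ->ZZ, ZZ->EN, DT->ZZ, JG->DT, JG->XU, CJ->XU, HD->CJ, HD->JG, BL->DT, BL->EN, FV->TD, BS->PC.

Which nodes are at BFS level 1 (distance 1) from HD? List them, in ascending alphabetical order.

Level 0: HD
Level 1: CJ, JG
Level 2: BL, DT, EN, FV, VH, XU, ZZ
Level 3: BS, JE, OU, SN, SR, SU, TD
Level 4: PC

CJ, JG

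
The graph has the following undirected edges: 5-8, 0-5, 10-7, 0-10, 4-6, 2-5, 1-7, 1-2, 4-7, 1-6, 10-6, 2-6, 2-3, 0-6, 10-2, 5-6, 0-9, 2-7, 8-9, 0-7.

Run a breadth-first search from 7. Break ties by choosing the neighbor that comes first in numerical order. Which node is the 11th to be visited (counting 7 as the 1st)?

8

Visit 7; enqueue 0, 1, 2, 4, 10 → queue [0, 1, 2, 4, 10]
Visit 0; enqueue 5, 6, 9 → queue [1, 2, 4, 10, 5, 6, 9]
Visit 1 → queue [2, 4, 10, 5, 6, 9]
Visit 2; enqueue 3 → queue [4, 10, 5, 6, 9, 3]
Visit 4 → queue [10, 5, 6, 9, 3]
Visit 10 → queue [5, 6, 9, 3]
Visit 5; enqueue 8 → queue [6, 9, 3, 8]
Visit 6 → queue [9, 3, 8]
Visit 9 → queue [3, 8]
Visit 3 → queue [8]
Visit 8 → queue []

Visit order: 7, 0, 1, 2, 4, 10, 5, 6, 9, 3, 8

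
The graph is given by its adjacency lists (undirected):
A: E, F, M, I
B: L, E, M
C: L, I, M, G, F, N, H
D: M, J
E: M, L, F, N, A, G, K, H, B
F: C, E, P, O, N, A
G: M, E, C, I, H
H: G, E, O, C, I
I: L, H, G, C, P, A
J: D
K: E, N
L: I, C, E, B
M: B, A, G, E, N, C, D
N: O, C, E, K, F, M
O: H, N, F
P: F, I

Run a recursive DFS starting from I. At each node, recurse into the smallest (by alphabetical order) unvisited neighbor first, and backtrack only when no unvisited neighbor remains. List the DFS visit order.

Visit I
I → A
A → E
E → B
B → L
L → C
C → F
F → N
N → K
N → M
M → D
D → J
M → G
G → H
H → O
F → P

I, A, E, B, L, C, F, N, K, M, D, J, G, H, O, P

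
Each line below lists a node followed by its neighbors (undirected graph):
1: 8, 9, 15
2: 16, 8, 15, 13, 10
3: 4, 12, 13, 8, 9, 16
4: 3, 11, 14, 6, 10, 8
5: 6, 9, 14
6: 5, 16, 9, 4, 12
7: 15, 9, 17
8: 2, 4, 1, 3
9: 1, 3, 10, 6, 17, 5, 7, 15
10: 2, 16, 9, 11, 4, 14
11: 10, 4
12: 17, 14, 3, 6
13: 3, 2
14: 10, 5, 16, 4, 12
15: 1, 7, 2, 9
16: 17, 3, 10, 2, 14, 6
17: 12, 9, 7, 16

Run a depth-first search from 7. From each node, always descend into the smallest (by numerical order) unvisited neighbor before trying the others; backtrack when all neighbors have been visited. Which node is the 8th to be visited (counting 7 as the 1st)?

Visit 7
7 → 9
9 → 1
1 → 8
8 → 2
2 → 10
10 → 4
4 → 3
3 → 12
12 → 6
6 → 5
5 → 14
14 → 16
16 → 17
3 → 13
4 → 11
2 → 15

Visit order: 7, 9, 1, 8, 2, 10, 4, 3, 12, 6, 5, 14, 16, 17, 13, 11, 15

3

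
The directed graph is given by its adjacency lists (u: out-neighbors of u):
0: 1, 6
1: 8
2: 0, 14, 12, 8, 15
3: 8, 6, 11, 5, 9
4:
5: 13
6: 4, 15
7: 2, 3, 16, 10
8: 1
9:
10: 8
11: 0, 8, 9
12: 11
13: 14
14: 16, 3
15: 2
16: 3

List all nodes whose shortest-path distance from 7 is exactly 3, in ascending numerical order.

1, 4, 13

Level 0: 7
Level 1: 2, 3, 10, 16
Level 2: 0, 5, 6, 8, 9, 11, 12, 14, 15
Level 3: 1, 4, 13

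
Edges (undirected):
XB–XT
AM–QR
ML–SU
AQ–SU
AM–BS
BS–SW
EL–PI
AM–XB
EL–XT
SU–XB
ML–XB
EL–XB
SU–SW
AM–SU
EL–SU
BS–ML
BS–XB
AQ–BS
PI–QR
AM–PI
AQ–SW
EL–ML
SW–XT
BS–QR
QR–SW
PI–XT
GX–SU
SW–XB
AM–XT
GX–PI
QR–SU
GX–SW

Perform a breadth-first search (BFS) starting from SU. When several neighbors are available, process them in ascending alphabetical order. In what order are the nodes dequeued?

Visit SU; enqueue AM, AQ, EL, GX, ML, QR, SW, XB → queue [AM, AQ, EL, GX, ML, QR, SW, XB]
Visit AM; enqueue BS, PI, XT → queue [AQ, EL, GX, ML, QR, SW, XB, BS, PI, XT]
Visit AQ → queue [EL, GX, ML, QR, SW, XB, BS, PI, XT]
Visit EL → queue [GX, ML, QR, SW, XB, BS, PI, XT]
Visit GX → queue [ML, QR, SW, XB, BS, PI, XT]
Visit ML → queue [QR, SW, XB, BS, PI, XT]
Visit QR → queue [SW, XB, BS, PI, XT]
Visit SW → queue [XB, BS, PI, XT]
Visit XB → queue [BS, PI, XT]
Visit BS → queue [PI, XT]
Visit PI → queue [XT]
Visit XT → queue []

SU → AM → AQ → EL → GX → ML → QR → SW → XB → BS → PI → XT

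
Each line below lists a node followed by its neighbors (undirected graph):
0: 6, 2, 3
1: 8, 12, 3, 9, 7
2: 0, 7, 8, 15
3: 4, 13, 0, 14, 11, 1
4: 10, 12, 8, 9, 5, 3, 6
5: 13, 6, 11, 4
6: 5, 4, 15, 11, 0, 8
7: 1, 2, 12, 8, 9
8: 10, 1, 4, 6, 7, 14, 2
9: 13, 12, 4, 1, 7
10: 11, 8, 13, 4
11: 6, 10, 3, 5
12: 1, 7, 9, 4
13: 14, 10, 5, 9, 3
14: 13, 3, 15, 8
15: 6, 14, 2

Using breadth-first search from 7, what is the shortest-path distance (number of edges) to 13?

2

Level 0: 7
Level 1: 1, 2, 8, 9, 12
Level 2: 0, 3, 4, 6, 10, 13, 14, 15
Level 3: 5, 11
13 first appears at level 2.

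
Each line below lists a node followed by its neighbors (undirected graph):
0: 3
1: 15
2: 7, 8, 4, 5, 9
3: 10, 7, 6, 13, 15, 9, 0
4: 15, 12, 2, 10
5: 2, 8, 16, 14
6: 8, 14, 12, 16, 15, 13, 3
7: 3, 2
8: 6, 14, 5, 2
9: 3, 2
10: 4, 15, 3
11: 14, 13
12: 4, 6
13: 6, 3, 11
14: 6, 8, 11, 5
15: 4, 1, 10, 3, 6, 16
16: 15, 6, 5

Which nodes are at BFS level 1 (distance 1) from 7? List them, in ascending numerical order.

Level 0: 7
Level 1: 2, 3
Level 2: 0, 4, 5, 6, 8, 9, 10, 13, 15
Level 3: 1, 11, 12, 14, 16

2, 3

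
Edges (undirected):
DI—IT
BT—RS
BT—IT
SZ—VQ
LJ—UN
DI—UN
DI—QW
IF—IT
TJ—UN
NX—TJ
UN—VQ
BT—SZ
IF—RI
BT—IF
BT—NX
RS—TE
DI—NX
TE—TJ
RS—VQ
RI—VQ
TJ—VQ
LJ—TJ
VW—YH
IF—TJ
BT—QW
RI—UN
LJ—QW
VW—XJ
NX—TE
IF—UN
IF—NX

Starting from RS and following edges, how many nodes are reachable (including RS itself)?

BFS from RS visits: RS, VQ, TE, BT, UN, TJ, SZ, RI, NX, QW, IT, IF, LJ, DI
Reachable nodes: 14 of 17 total.

14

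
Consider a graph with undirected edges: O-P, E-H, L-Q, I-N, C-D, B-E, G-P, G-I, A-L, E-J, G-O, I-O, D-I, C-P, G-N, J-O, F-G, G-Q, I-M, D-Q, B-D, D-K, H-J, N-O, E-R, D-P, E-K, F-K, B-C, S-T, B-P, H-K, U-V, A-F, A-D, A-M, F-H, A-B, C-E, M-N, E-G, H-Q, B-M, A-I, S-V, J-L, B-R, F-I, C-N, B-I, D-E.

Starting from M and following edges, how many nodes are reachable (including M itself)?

BFS from M visits: M, A, B, I, N, D, F, L, C, E, P, R, G, O, K, Q, H, J
Reachable nodes: 18 of 22 total.

18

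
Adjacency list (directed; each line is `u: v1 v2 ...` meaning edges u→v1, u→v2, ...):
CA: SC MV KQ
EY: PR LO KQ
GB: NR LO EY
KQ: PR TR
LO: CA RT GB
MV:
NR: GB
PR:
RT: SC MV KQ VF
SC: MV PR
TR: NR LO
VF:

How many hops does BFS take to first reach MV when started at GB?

Level 0: GB
Level 1: EY, LO, NR
Level 2: CA, KQ, PR, RT
Level 3: MV, SC, TR, VF
MV first appears at level 3.

3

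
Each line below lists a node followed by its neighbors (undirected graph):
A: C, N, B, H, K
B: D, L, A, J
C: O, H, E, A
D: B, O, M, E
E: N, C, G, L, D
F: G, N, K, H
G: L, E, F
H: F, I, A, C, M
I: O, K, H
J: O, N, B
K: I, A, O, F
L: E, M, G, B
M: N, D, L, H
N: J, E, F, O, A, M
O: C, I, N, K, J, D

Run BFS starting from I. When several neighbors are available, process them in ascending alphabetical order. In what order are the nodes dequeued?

I H K O A C F M D J N B E G L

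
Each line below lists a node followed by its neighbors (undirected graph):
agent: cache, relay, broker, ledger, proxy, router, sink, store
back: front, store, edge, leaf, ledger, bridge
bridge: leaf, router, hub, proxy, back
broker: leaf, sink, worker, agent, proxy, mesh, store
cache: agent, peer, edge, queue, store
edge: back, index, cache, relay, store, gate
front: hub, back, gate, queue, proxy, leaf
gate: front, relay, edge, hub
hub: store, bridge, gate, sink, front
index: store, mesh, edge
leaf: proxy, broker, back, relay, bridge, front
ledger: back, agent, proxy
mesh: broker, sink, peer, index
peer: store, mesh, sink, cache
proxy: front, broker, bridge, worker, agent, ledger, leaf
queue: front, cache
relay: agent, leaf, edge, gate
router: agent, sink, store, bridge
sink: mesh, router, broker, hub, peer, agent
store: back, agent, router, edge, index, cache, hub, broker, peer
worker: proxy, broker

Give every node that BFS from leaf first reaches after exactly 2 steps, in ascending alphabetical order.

agent, edge, gate, hub, ledger, mesh, queue, router, sink, store, worker

Level 0: leaf
Level 1: back, bridge, broker, front, proxy, relay
Level 2: agent, edge, gate, hub, ledger, mesh, queue, router, sink, store, worker
Level 3: cache, index, peer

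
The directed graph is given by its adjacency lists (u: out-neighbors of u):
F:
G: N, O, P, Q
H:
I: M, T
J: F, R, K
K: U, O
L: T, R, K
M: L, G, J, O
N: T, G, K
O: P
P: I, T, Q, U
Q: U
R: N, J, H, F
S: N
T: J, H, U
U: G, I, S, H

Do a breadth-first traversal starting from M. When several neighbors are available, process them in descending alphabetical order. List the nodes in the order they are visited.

Visit M; enqueue O, L, J, G → queue [O, L, J, G]
Visit O; enqueue P → queue [L, J, G, P]
Visit L; enqueue T, R, K → queue [J, G, P, T, R, K]
Visit J; enqueue F → queue [G, P, T, R, K, F]
Visit G; enqueue Q, N → queue [P, T, R, K, F, Q, N]
Visit P; enqueue U, I → queue [T, R, K, F, Q, N, U, I]
Visit T; enqueue H → queue [R, K, F, Q, N, U, I, H]
Visit R → queue [K, F, Q, N, U, I, H]
Visit K → queue [F, Q, N, U, I, H]
Visit F → queue [Q, N, U, I, H]
Visit Q → queue [N, U, I, H]
Visit N → queue [U, I, H]
Visit U; enqueue S → queue [I, H, S]
Visit I → queue [H, S]
Visit H → queue [S]
Visit S → queue []

M → O → L → J → G → P → T → R → K → F → Q → N → U → I → H → S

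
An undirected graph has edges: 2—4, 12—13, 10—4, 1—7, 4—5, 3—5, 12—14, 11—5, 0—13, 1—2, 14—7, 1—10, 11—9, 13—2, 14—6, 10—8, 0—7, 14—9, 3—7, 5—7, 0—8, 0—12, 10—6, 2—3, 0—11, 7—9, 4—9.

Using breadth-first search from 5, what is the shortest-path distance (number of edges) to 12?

3

Level 0: 5
Level 1: 3, 4, 7, 11
Level 2: 0, 1, 2, 9, 10, 14
Level 3: 6, 8, 12, 13
12 first appears at level 3.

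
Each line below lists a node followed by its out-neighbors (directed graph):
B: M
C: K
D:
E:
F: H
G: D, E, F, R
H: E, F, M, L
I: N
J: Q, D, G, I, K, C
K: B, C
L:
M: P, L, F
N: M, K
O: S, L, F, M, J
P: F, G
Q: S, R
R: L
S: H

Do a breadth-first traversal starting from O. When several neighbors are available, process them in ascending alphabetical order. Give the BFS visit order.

Visit O; enqueue F, J, L, M, S → queue [F, J, L, M, S]
Visit F; enqueue H → queue [J, L, M, S, H]
Visit J; enqueue C, D, G, I, K, Q → queue [L, M, S, H, C, D, G, I, K, Q]
Visit L → queue [M, S, H, C, D, G, I, K, Q]
Visit M; enqueue P → queue [S, H, C, D, G, I, K, Q, P]
Visit S → queue [H, C, D, G, I, K, Q, P]
Visit H; enqueue E → queue [C, D, G, I, K, Q, P, E]
Visit C → queue [D, G, I, K, Q, P, E]
Visit D → queue [G, I, K, Q, P, E]
Visit G; enqueue R → queue [I, K, Q, P, E, R]
Visit I; enqueue N → queue [K, Q, P, E, R, N]
Visit K; enqueue B → queue [Q, P, E, R, N, B]
Visit Q → queue [P, E, R, N, B]
Visit P → queue [E, R, N, B]
Visit E → queue [R, N, B]
Visit R → queue [N, B]
Visit N → queue [B]
Visit B → queue []

O -> F -> J -> L -> M -> S -> H -> C -> D -> G -> I -> K -> Q -> P -> E -> R -> N -> B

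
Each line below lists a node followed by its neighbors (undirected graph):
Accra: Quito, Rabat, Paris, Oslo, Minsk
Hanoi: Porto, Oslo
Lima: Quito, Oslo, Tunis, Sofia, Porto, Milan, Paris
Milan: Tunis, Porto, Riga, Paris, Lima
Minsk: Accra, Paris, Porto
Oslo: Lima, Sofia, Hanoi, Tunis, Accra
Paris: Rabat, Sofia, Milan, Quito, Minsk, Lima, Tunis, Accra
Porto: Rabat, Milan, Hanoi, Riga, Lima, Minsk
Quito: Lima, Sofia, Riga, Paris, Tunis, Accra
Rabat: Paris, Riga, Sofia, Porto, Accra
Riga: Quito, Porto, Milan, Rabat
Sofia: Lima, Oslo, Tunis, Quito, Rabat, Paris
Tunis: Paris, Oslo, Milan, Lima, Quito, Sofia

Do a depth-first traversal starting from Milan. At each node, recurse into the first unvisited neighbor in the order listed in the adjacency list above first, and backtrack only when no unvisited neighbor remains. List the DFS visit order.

Visit Milan
Milan → Tunis
Tunis → Paris
Paris → Rabat
Rabat → Riga
Riga → Quito
Quito → Lima
Lima → Oslo
Oslo → Sofia
Oslo → Hanoi
Hanoi → Porto
Porto → Minsk
Minsk → Accra

Milan, Tunis, Paris, Rabat, Riga, Quito, Lima, Oslo, Sofia, Hanoi, Porto, Minsk, Accra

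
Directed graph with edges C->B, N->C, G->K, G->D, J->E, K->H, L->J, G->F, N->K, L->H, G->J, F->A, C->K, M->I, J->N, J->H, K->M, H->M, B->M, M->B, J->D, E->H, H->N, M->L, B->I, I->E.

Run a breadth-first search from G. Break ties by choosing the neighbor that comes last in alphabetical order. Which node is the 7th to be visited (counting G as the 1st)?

H

Visit G; enqueue K, J, F, D → queue [K, J, F, D]
Visit K; enqueue M, H → queue [J, F, D, M, H]
Visit J; enqueue N, E → queue [F, D, M, H, N, E]
Visit F; enqueue A → queue [D, M, H, N, E, A]
Visit D → queue [M, H, N, E, A]
Visit M; enqueue L, I, B → queue [H, N, E, A, L, I, B]
Visit H → queue [N, E, A, L, I, B]
Visit N; enqueue C → queue [E, A, L, I, B, C]
Visit E → queue [A, L, I, B, C]
Visit A → queue [L, I, B, C]
Visit L → queue [I, B, C]
Visit I → queue [B, C]
Visit B → queue [C]
Visit C → queue []

Visit order: G, K, J, F, D, M, H, N, E, A, L, I, B, C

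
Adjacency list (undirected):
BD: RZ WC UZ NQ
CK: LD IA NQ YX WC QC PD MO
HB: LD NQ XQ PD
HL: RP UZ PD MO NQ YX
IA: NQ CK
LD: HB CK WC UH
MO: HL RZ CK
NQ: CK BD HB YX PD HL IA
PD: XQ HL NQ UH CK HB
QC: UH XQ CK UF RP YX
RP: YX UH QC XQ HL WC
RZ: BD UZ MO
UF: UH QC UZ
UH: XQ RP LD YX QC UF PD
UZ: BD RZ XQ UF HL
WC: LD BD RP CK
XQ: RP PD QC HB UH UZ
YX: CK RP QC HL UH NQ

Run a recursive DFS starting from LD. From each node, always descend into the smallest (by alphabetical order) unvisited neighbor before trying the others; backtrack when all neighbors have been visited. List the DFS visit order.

Visit LD
LD → CK
CK → IA
IA → NQ
NQ → BD
BD → RZ
RZ → MO
MO → HL
HL → PD
PD → HB
HB → XQ
XQ → QC
QC → RP
RP → UH
UH → UF
UF → UZ
UH → YX
RP → WC

LD, CK, IA, NQ, BD, RZ, MO, HL, PD, HB, XQ, QC, RP, UH, UF, UZ, YX, WC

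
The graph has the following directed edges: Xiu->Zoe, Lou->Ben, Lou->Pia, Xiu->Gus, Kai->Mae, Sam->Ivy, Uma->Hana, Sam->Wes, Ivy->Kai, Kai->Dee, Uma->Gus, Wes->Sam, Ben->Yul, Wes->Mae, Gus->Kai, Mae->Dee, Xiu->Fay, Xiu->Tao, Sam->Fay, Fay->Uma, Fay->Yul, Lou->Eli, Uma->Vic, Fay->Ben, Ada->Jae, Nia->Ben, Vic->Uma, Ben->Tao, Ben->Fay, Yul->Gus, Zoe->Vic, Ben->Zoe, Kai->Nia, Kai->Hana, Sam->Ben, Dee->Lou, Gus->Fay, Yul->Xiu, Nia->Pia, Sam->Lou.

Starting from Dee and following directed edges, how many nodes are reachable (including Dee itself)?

BFS from Dee visits: Dee, Lou, Ben, Eli, Pia, Fay, Tao, Yul, Zoe, Uma, Gus, Xiu, Vic, Hana, Kai, Mae, Nia
Reachable nodes: 17 of 22 total.

17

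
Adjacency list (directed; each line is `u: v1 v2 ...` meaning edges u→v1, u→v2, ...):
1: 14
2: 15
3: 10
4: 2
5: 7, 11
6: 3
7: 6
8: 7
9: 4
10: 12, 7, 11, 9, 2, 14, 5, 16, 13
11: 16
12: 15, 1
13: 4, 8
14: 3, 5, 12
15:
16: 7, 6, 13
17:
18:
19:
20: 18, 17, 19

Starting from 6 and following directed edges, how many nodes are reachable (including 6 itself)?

BFS from 6 visits: 6, 3, 10, 2, 5, 7, 9, 11, 12, 13, 14, 16, 15, 4, 1, 8
Reachable nodes: 16 of 20 total.

16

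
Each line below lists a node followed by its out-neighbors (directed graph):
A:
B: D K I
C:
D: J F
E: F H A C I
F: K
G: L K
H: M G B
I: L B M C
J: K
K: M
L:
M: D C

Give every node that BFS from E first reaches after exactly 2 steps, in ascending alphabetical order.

B, G, K, L, M

Level 0: E
Level 1: A, C, F, H, I
Level 2: B, G, K, L, M
Level 3: D
Level 4: J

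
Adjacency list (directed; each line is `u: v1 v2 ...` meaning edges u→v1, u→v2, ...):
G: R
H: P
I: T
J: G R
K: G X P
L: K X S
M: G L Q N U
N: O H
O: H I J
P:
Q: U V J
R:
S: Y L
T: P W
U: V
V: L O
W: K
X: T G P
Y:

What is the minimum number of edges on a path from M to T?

Level 0: M
Level 1: G, L, N, Q, U
Level 2: H, J, K, O, R, S, V, X
Level 3: I, P, T, Y
Level 4: W
T first appears at level 3.

3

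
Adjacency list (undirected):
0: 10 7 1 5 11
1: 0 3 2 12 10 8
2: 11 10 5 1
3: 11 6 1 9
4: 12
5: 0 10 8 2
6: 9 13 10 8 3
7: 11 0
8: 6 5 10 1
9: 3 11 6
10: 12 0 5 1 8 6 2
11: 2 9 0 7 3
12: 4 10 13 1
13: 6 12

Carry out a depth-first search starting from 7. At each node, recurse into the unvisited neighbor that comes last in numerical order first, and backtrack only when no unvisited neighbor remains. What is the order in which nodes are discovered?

7, 11, 9, 6, 13, 12, 10, 8, 5, 2, 1, 3, 0, 4

Visit 7
7 → 11
11 → 9
9 → 6
6 → 13
13 → 12
12 → 10
10 → 8
8 → 5
5 → 2
2 → 1
1 → 3
1 → 0
12 → 4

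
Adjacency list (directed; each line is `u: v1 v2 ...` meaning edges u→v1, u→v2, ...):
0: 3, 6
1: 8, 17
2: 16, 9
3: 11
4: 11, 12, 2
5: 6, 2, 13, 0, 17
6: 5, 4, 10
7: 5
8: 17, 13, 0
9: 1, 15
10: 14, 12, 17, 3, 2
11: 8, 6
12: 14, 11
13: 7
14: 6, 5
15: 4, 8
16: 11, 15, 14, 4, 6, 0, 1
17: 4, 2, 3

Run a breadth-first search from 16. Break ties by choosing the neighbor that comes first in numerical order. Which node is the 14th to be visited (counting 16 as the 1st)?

Visit 16; enqueue 0, 1, 4, 6, 11, 14, 15 → queue [0, 1, 4, 6, 11, 14, 15]
Visit 0; enqueue 3 → queue [1, 4, 6, 11, 14, 15, 3]
Visit 1; enqueue 8, 17 → queue [4, 6, 11, 14, 15, 3, 8, 17]
Visit 4; enqueue 2, 12 → queue [6, 11, 14, 15, 3, 8, 17, 2, 12]
Visit 6; enqueue 5, 10 → queue [11, 14, 15, 3, 8, 17, 2, 12, 5, 10]
Visit 11 → queue [14, 15, 3, 8, 17, 2, 12, 5, 10]
Visit 14 → queue [15, 3, 8, 17, 2, 12, 5, 10]
Visit 15 → queue [3, 8, 17, 2, 12, 5, 10]
Visit 3 → queue [8, 17, 2, 12, 5, 10]
Visit 8; enqueue 13 → queue [17, 2, 12, 5, 10, 13]
Visit 17 → queue [2, 12, 5, 10, 13]
Visit 2; enqueue 9 → queue [12, 5, 10, 13, 9]
Visit 12 → queue [5, 10, 13, 9]
Visit 5 → queue [10, 13, 9]
Visit 10 → queue [13, 9]
Visit 13; enqueue 7 → queue [9, 7]
Visit 9 → queue [7]
Visit 7 → queue []

Visit order: 16, 0, 1, 4, 6, 11, 14, 15, 3, 8, 17, 2, 12, 5, 10, 13, 9, 7

5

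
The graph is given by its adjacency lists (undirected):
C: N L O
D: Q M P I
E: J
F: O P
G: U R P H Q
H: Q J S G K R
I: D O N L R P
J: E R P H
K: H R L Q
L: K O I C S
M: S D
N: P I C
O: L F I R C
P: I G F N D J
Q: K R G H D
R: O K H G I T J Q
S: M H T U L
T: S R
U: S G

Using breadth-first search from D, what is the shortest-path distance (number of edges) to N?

Level 0: D
Level 1: I, M, P, Q
Level 2: F, G, H, J, K, L, N, O, R, S
Level 3: C, E, T, U
N first appears at level 2.

2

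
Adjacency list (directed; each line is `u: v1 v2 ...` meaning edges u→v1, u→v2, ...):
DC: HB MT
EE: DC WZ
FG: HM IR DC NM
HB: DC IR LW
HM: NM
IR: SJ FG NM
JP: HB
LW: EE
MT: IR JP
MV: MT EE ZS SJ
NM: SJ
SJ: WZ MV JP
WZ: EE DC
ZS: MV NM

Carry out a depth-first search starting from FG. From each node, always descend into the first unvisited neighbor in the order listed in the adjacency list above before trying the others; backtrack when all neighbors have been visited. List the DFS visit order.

FG HM NM SJ WZ EE DC HB IR LW MT JP MV ZS

Visit FG
FG → HM
HM → NM
NM → SJ
SJ → WZ
WZ → EE
EE → DC
DC → HB
HB → IR
HB → LW
DC → MT
MT → JP
SJ → MV
MV → ZS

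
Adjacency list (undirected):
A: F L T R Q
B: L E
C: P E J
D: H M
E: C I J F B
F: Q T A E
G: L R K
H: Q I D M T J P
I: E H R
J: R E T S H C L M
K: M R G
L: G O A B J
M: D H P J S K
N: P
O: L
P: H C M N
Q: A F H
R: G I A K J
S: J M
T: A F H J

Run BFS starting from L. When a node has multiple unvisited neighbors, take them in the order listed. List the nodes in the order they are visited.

Visit L; enqueue G, O, A, B, J → queue [G, O, A, B, J]
Visit G; enqueue R, K → queue [O, A, B, J, R, K]
Visit O → queue [A, B, J, R, K]
Visit A; enqueue F, T, Q → queue [B, J, R, K, F, T, Q]
Visit B; enqueue E → queue [J, R, K, F, T, Q, E]
Visit J; enqueue S, H, C, M → queue [R, K, F, T, Q, E, S, H, C, M]
Visit R; enqueue I → queue [K, F, T, Q, E, S, H, C, M, I]
Visit K → queue [F, T, Q, E, S, H, C, M, I]
Visit F → queue [T, Q, E, S, H, C, M, I]
Visit T → queue [Q, E, S, H, C, M, I]
Visit Q → queue [E, S, H, C, M, I]
Visit E → queue [S, H, C, M, I]
Visit S → queue [H, C, M, I]
Visit H; enqueue D, P → queue [C, M, I, D, P]
Visit C → queue [M, I, D, P]
Visit M → queue [I, D, P]
Visit I → queue [D, P]
Visit D → queue [P]
Visit P; enqueue N → queue [N]
Visit N → queue []

L → G → O → A → B → J → R → K → F → T → Q → E → S → H → C → M → I → D → P → N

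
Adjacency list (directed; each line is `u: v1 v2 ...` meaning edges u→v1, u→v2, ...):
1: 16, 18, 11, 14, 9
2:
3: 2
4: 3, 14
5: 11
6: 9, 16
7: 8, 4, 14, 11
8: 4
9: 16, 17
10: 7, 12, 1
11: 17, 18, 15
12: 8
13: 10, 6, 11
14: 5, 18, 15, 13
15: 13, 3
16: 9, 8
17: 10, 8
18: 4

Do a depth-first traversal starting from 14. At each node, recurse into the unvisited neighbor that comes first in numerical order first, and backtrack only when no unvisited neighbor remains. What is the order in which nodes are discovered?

14, 5, 11, 15, 3, 2, 13, 6, 9, 16, 8, 4, 17, 10, 1, 18, 7, 12

Visit 14
14 → 5
5 → 11
11 → 15
15 → 3
3 → 2
15 → 13
13 → 6
6 → 9
9 → 16
16 → 8
8 → 4
9 → 17
17 → 10
10 → 1
1 → 18
10 → 7
10 → 12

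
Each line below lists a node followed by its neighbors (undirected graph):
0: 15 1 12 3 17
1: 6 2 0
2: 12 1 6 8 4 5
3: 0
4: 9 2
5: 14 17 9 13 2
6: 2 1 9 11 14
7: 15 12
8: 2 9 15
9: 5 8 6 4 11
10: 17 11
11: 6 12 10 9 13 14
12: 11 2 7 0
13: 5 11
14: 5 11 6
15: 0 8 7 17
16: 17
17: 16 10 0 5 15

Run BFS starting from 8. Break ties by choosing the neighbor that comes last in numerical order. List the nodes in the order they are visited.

8 15 9 2 17 7 0 11 6 5 4 12 1 16 10 3 14 13

Visit 8; enqueue 15, 9, 2 → queue [15, 9, 2]
Visit 15; enqueue 17, 7, 0 → queue [9, 2, 17, 7, 0]
Visit 9; enqueue 11, 6, 5, 4 → queue [2, 17, 7, 0, 11, 6, 5, 4]
Visit 2; enqueue 12, 1 → queue [17, 7, 0, 11, 6, 5, 4, 12, 1]
Visit 17; enqueue 16, 10 → queue [7, 0, 11, 6, 5, 4, 12, 1, 16, 10]
Visit 7 → queue [0, 11, 6, 5, 4, 12, 1, 16, 10]
Visit 0; enqueue 3 → queue [11, 6, 5, 4, 12, 1, 16, 10, 3]
Visit 11; enqueue 14, 13 → queue [6, 5, 4, 12, 1, 16, 10, 3, 14, 13]
Visit 6 → queue [5, 4, 12, 1, 16, 10, 3, 14, 13]
Visit 5 → queue [4, 12, 1, 16, 10, 3, 14, 13]
Visit 4 → queue [12, 1, 16, 10, 3, 14, 13]
Visit 12 → queue [1, 16, 10, 3, 14, 13]
Visit 1 → queue [16, 10, 3, 14, 13]
Visit 16 → queue [10, 3, 14, 13]
Visit 10 → queue [3, 14, 13]
Visit 3 → queue [14, 13]
Visit 14 → queue [13]
Visit 13 → queue []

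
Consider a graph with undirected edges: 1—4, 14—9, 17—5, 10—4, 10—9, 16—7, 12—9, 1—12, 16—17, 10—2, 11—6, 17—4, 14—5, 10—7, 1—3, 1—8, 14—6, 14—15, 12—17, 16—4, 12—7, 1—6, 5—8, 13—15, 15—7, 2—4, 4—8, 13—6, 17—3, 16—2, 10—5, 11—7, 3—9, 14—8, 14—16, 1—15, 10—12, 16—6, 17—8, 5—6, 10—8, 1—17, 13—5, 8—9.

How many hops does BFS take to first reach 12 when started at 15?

Level 0: 15
Level 1: 1, 7, 13, 14
Level 2: 3, 4, 5, 6, 8, 9, 10, 11, 12, 16, 17
Level 3: 2
12 first appears at level 2.

2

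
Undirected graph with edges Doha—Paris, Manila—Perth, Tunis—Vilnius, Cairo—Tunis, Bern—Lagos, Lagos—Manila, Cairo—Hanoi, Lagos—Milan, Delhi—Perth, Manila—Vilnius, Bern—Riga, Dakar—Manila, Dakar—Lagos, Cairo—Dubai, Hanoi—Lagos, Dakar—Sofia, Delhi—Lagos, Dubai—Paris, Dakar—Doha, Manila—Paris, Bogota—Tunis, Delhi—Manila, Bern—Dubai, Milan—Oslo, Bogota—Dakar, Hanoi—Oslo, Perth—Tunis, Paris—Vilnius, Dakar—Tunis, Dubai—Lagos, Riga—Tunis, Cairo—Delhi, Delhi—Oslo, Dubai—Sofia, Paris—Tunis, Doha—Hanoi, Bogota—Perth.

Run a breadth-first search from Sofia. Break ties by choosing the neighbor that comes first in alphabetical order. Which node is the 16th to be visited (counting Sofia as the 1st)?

Visit Sofia; enqueue Dakar, Dubai → queue [Dakar, Dubai]
Visit Dakar; enqueue Bogota, Doha, Lagos, Manila, Tunis → queue [Dubai, Bogota, Doha, Lagos, Manila, Tunis]
Visit Dubai; enqueue Bern, Cairo, Paris → queue [Bogota, Doha, Lagos, Manila, Tunis, Bern, Cairo, Paris]
Visit Bogota; enqueue Perth → queue [Doha, Lagos, Manila, Tunis, Bern, Cairo, Paris, Perth]
Visit Doha; enqueue Hanoi → queue [Lagos, Manila, Tunis, Bern, Cairo, Paris, Perth, Hanoi]
Visit Lagos; enqueue Delhi, Milan → queue [Manila, Tunis, Bern, Cairo, Paris, Perth, Hanoi, Delhi, Milan]
Visit Manila; enqueue Vilnius → queue [Tunis, Bern, Cairo, Paris, Perth, Hanoi, Delhi, Milan, Vilnius]
Visit Tunis; enqueue Riga → queue [Bern, Cairo, Paris, Perth, Hanoi, Delhi, Milan, Vilnius, Riga]
Visit Bern → queue [Cairo, Paris, Perth, Hanoi, Delhi, Milan, Vilnius, Riga]
Visit Cairo → queue [Paris, Perth, Hanoi, Delhi, Milan, Vilnius, Riga]
Visit Paris → queue [Perth, Hanoi, Delhi, Milan, Vilnius, Riga]
Visit Perth → queue [Hanoi, Delhi, Milan, Vilnius, Riga]
Visit Hanoi; enqueue Oslo → queue [Delhi, Milan, Vilnius, Riga, Oslo]
Visit Delhi → queue [Milan, Vilnius, Riga, Oslo]
Visit Milan → queue [Vilnius, Riga, Oslo]
Visit Vilnius → queue [Riga, Oslo]
Visit Riga → queue [Oslo]
Visit Oslo → queue []

Visit order: Sofia, Dakar, Dubai, Bogota, Doha, Lagos, Manila, Tunis, Bern, Cairo, Paris, Perth, Hanoi, Delhi, Milan, Vilnius, Riga, Oslo

Vilnius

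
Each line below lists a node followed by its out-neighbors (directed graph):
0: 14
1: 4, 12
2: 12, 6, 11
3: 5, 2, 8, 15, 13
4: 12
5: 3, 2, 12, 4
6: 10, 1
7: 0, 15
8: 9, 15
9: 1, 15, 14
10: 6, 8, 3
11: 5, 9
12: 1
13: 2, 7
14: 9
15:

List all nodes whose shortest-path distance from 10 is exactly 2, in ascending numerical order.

Level 0: 10
Level 1: 3, 6, 8
Level 2: 1, 2, 5, 9, 13, 15
Level 3: 4, 7, 11, 12, 14
Level 4: 0

1, 2, 5, 9, 13, 15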